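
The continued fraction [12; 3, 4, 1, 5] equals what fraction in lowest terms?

1145/93

Fold from the inside: start with 5/1.
  1 + 1/5 = 6/5
  4 + 5/6 = 29/6
  3 + 6/29 = 93/29
  12 + 29/93 = 1145/93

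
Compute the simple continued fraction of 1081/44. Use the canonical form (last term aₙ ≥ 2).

1081 = 24*44 + 25
44 = 1*25 + 19
25 = 1*19 + 6
19 = 3*6 + 1
6 = 6*1 + 0  (stop)
So 1081/44 = [24; 1, 1, 3, 6].

[24; 1, 1, 3, 6]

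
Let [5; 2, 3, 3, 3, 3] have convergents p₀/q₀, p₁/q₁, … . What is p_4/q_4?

Using pₖ = aₖpₖ₋₁ + pₖ₋₂, qₖ = aₖqₖ₋₁ + qₖ₋₂ (with p₋₁=1, p₋₂=0, q₋₁=0, q₋₂=1):
  k=0: a=5, p=5, q=1
  k=1: a=2, p=11, q=2
  k=2: a=3, p=38, q=7
  k=3: a=3, p=125, q=23
  k=4: a=3, p=413, q=76

413/76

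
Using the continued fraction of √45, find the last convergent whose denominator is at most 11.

√45 = [6; 1, 2, 2, 2, 1, 12, …] (period length 6).
Convergents:
  p_0/q_0 = 6/1
  p_1/q_1 = 7/1
  p_2/q_2 = 20/3
  p_3/q_3 = 47/7
  p_4/q_4 = 114/17
q_3 = 7 ≤ 11 < 17 = q_4, so the answer is 47/7.

47/7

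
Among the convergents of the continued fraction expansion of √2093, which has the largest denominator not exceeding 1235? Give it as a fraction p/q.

50187/1097

√2093 = [45; 1, 2, 1, 90, …] (period length 4).
Convergents:
  p_0/q_0 = 45/1
  p_1/q_1 = 46/1
  p_2/q_2 = 137/3
  p_3/q_3 = 183/4
  p_4/q_4 = 16607/363
  p_5/q_5 = 16790/367
  p_6/q_6 = 50187/1097
  p_7/q_7 = 66977/1464
q_6 = 1097 ≤ 1235 < 1464 = q_7, so the answer is 50187/1097.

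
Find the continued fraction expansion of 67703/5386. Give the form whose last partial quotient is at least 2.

67703 = 12*5386 + 3071
5386 = 1*3071 + 2315
3071 = 1*2315 + 756
2315 = 3*756 + 47
756 = 16*47 + 4
47 = 11*4 + 3
4 = 1*3 + 1
3 = 3*1 + 0  (stop)
So 67703/5386 = [12; 1, 1, 3, 16, 11, 1, 3].

[12; 1, 1, 3, 16, 11, 1, 3]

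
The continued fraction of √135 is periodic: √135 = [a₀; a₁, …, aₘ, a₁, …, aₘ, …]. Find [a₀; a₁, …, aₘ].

[11; 1, 1, 1, 1, 1, 1, 1, 22]

a₀ = ⌊√135⌋ = 11.
With m₀=0, d₀=1 and mₖ₊₁ = dₖaₖ − mₖ, dₖ₊₁ = (n − mₖ₊₁²)/dₖ, aₖ₊₁ = ⌊(a₀+mₖ₊₁)/dₖ₊₁⌋:
  k=1: m=11, d=14, a=1
  k=2: m=3, d=9, a=1
  k=3: m=6, d=11, a=1
  k=4: m=5, d=10, a=1
  k=5: m=5, d=11, a=1
  k=6: m=6, d=9, a=1
  k=7: m=3, d=14, a=1
  k=8: m=11, d=1, a=22
d=1 and a=2a₀=22 at k=8, so the next step gives (m, d) = (11, 14) again — its k=1 value — and the period has length 8.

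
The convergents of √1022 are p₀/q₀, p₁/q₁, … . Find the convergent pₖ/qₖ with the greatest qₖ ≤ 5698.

√1022 = [31; 1, 30, 1, 62, …] (period length 4).
Convergents:
  p_0/q_0 = 31/1
  p_1/q_1 = 32/1
  p_2/q_2 = 991/31
  p_3/q_3 = 1023/32
  p_4/q_4 = 64417/2015
  p_5/q_5 = 65440/2047
  p_6/q_6 = 2027617/63425
q_5 = 2047 ≤ 5698 < 63425 = q_6, so the answer is 65440/2047.

65440/2047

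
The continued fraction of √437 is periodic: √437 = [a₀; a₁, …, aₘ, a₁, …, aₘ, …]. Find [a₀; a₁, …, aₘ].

a₀ = ⌊√437⌋ = 20.

[20; 1, 9, 2, 9, 1, 40]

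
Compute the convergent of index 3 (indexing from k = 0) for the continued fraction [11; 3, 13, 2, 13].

940/83

Using pₖ = aₖpₖ₋₁ + pₖ₋₂, qₖ = aₖqₖ₋₁ + qₖ₋₂ (with p₋₁=1, p₋₂=0, q₋₁=0, q₋₂=1):
  k=0: a=11, p=11, q=1
  k=1: a=3, p=34, q=3
  k=2: a=13, p=453, q=40
  k=3: a=2, p=940, q=83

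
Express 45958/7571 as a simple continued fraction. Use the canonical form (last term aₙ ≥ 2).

45958 = 6*7571 + 532
7571 = 14*532 + 123
532 = 4*123 + 40
123 = 3*40 + 3
40 = 13*3 + 1
3 = 3*1 + 0  (stop)
So 45958/7571 = [6; 14, 4, 3, 13, 3].

[6; 14, 4, 3, 13, 3]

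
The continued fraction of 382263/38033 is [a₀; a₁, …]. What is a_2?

382263 = 10·38033 + 1933   →  a_0 = 10
38033 = 19·1933 + 1306   →  a_1 = 19
1933 = 1·1306 + 627   →  a_2 = 1

1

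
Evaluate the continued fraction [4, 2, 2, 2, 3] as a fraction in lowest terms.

181/41

Using pₖ = aₖpₖ₋₁ + pₖ₋₂ and qₖ = aₖqₖ₋₁ + qₖ₋₂:
  k=0: a=4, p=4, q=1
  k=1: a=2, p=9, q=2
  k=2: a=2, p=22, q=5
  k=3: a=2, p=53, q=12
  k=4: a=3, p=181, q=41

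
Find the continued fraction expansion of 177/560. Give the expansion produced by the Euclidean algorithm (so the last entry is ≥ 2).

[0; 3, 6, 9, 1, 2]

177 = 0*560 + 177
560 = 3*177 + 29
177 = 6*29 + 3
29 = 9*3 + 2
3 = 1*2 + 1
2 = 2*1 + 0  (stop)
So 177/560 = [0; 3, 6, 9, 1, 2].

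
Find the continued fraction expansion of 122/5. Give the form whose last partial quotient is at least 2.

122 = 24*5 + 2
5 = 2*2 + 1
2 = 2*1 + 0  (stop)
So 122/5 = [24; 2, 2].

[24; 2, 2]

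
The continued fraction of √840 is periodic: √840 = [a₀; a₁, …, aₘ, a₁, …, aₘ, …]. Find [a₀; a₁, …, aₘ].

[28; 1, 56]

a₀ = ⌊√840⌋ = 28.
With m₀=0, d₀=1 and mₖ₊₁ = dₖaₖ − mₖ, dₖ₊₁ = (n − mₖ₊₁²)/dₖ, aₖ₊₁ = ⌊(a₀+mₖ₊₁)/dₖ₊₁⌋:
  k=1: m=28, d=56, a=1
  k=2: m=28, d=1, a=56
d=1 and a=2a₀=56 at k=2, so the next step gives (m, d) = (28, 56) again — its k=1 value — and the period has length 2.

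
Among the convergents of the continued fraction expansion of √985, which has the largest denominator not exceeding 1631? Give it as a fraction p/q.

√985 = [31; 2, 1, 1, 2, 62, …] (period length 5).
Convergents:
  p_0/q_0 = 31/1
  p_1/q_1 = 63/2
  p_2/q_2 = 94/3
  p_3/q_3 = 157/5
  p_4/q_4 = 408/13
  p_5/q_5 = 25453/811
  p_6/q_6 = 51314/1635
q_5 = 811 ≤ 1631 < 1635 = q_6, so the answer is 25453/811.

25453/811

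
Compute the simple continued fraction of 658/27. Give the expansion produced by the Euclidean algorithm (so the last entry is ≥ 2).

658 = 24×27 + 10
27 = 2×10 + 7
10 = 1×7 + 3
7 = 2×3 + 1
3 = 3×1 + 0  (stop)
So 658/27 = [24; 2, 1, 2, 3].

[24; 2, 1, 2, 3]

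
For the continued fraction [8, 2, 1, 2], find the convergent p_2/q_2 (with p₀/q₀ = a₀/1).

Using pₖ = aₖpₖ₋₁ + pₖ₋₂, qₖ = aₖqₖ₋₁ + qₖ₋₂ (with p₋₁=1, p₋₂=0, q₋₁=0, q₋₂=1):
  k=0: a=8, p=8, q=1
  k=1: a=2, p=17, q=2
  k=2: a=1, p=25, q=3

25/3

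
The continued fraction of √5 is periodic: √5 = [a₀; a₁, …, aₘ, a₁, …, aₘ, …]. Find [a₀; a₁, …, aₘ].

a₀ = ⌊√5⌋ = 2.

[2; 4]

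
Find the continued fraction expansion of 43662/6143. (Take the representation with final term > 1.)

[7; 9, 3, 2, 2, 5, 7]

43662 = 7*6143 + 661
6143 = 9*661 + 194
661 = 3*194 + 79
194 = 2*79 + 36
79 = 2*36 + 7
36 = 5*7 + 1
7 = 7*1 + 0  (stop)
So 43662/6143 = [7; 9, 3, 2, 2, 5, 7].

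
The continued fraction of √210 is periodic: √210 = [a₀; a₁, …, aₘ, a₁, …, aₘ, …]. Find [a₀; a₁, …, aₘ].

a₀ = ⌊√210⌋ = 14.
With m₀=0, d₀=1 and mₖ₊₁ = dₖaₖ − mₖ, dₖ₊₁ = (n − mₖ₊₁²)/dₖ, aₖ₊₁ = ⌊(a₀+mₖ₊₁)/dₖ₊₁⌋:
  k=1: m=14, d=14, a=2
  k=2: m=14, d=1, a=28
d=1 and a=2a₀=28 at k=2, so the next step gives (m, d) = (14, 14) again — its k=1 value — and the period has length 2.

[14; 2, 28]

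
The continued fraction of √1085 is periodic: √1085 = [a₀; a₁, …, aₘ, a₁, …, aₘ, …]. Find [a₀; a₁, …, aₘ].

a₀ = ⌊√1085⌋ = 32.
With m₀=0, d₀=1 and mₖ₊₁ = dₖaₖ − mₖ, dₖ₊₁ = (n − mₖ₊₁²)/dₖ, aₖ₊₁ = ⌊(a₀+mₖ₊₁)/dₖ₊₁⌋:
  k=1: m=32, d=61, a=1
  k=2: m=29, d=4, a=15
  k=3: m=31, d=31, a=2
  k=4: m=31, d=4, a=15
  k=5: m=29, d=61, a=1
  k=6: m=32, d=1, a=64
d=1 and a=2a₀=64 at k=6, so the next step gives (m, d) = (32, 61) again — its k=1 value — and the period has length 6.

[32; 1, 15, 2, 15, 1, 64]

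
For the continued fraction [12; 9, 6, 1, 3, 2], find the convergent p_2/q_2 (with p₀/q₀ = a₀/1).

666/55

Using pₖ = aₖpₖ₋₁ + pₖ₋₂, qₖ = aₖqₖ₋₁ + qₖ₋₂ (with p₋₁=1, p₋₂=0, q₋₁=0, q₋₂=1):
  k=0: a=12, p=12, q=1
  k=1: a=9, p=109, q=9
  k=2: a=6, p=666, q=55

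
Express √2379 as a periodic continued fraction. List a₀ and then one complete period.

[48; 1, 3, 2, 3, 1, 96]

a₀ = ⌊√2379⌋ = 48.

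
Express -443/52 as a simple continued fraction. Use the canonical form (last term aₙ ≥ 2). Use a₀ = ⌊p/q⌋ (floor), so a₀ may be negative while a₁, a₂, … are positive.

[-9; 2, 12, 2]

-443 = -9·52 + 25
52 = 2·25 + 2
25 = 12·2 + 1
2 = 2·1 + 0  (stop)
So -443/52 = [-9; 2, 12, 2].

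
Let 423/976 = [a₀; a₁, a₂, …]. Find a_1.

423 = 0·976 + 423   →  a_0 = 0
976 = 2·423 + 130   →  a_1 = 2

2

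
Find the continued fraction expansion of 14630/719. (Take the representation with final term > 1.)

14630 = 20*719 + 250
719 = 2*250 + 219
250 = 1*219 + 31
219 = 7*31 + 2
31 = 15*2 + 1
2 = 2*1 + 0  (stop)
So 14630/719 = [20; 2, 1, 7, 15, 2].

[20; 2, 1, 7, 15, 2]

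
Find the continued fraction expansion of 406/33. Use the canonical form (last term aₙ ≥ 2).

[12; 3, 3, 3]

406 = 12·33 + 10
33 = 3·10 + 3
10 = 3·3 + 1
3 = 3·1 + 0  (stop)
So 406/33 = [12; 3, 3, 3].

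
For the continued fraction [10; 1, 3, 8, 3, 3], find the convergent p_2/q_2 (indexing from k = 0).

43/4

Using pₖ = aₖpₖ₋₁ + pₖ₋₂, qₖ = aₖqₖ₋₁ + qₖ₋₂ (with p₋₁=1, p₋₂=0, q₋₁=0, q₋₂=1):
  k=0: a=10, p=10, q=1
  k=1: a=1, p=11, q=1
  k=2: a=3, p=43, q=4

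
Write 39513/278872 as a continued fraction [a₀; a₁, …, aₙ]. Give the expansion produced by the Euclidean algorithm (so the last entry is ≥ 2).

39513 = 0·278872 + 39513
278872 = 7·39513 + 2281
39513 = 17·2281 + 736
2281 = 3·736 + 73
736 = 10·73 + 6
73 = 12·6 + 1
6 = 6·1 + 0  (stop)
So 39513/278872 = [0; 7, 17, 3, 10, 12, 6].

[0; 7, 17, 3, 10, 12, 6]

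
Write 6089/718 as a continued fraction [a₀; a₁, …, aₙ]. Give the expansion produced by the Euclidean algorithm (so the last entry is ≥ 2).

6089 = 8×718 + 345
718 = 2×345 + 28
345 = 12×28 + 9
28 = 3×9 + 1
9 = 9×1 + 0  (stop)
So 6089/718 = [8; 2, 12, 3, 9].

[8; 2, 12, 3, 9]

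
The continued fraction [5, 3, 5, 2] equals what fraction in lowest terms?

186/35

Fold from the inside: start with 2/1.
  5 + 1/2 = 11/2
  3 + 2/11 = 35/11
  5 + 11/35 = 186/35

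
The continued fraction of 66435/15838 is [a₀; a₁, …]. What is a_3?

3

66435 = 4·15838 + 3083   →  a_0 = 4
15838 = 5·3083 + 423   →  a_1 = 5
3083 = 7·423 + 122   →  a_2 = 7
423 = 3·122 + 57   →  a_3 = 3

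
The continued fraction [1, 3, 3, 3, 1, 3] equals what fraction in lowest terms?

211/162

Using pₖ = aₖpₖ₋₁ + pₖ₋₂ and qₖ = aₖqₖ₋₁ + qₖ₋₂:
  k=0: a=1, p=1, q=1
  k=1: a=3, p=4, q=3
  k=2: a=3, p=13, q=10
  k=3: a=3, p=43, q=33
  k=4: a=1, p=56, q=43
  k=5: a=3, p=211, q=162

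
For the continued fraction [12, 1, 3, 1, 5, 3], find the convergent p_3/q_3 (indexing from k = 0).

Using pₖ = aₖpₖ₋₁ + pₖ₋₂, qₖ = aₖqₖ₋₁ + qₖ₋₂ (with p₋₁=1, p₋₂=0, q₋₁=0, q₋₂=1):
  k=0: a=12, p=12, q=1
  k=1: a=1, p=13, q=1
  k=2: a=3, p=51, q=4
  k=3: a=1, p=64, q=5

64/5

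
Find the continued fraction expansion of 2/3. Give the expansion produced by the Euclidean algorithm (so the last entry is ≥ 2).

[0; 1, 2]

2 = 0*3 + 2
3 = 1*2 + 1
2 = 2*1 + 0  (stop)
So 2/3 = [0; 1, 2].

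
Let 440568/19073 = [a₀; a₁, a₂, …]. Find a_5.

440568 = 23·19073 + 1889   →  a_0 = 23
19073 = 10·1889 + 183   →  a_1 = 10
1889 = 10·183 + 59   →  a_2 = 10
183 = 3·59 + 6   →  a_3 = 3
59 = 9·6 + 5   →  a_4 = 9
6 = 1·5 + 1   →  a_5 = 1

1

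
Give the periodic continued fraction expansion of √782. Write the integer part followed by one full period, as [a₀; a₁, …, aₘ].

[27; 1, 26, 1, 54]

a₀ = ⌊√782⌋ = 27.
With m₀=0, d₀=1 and mₖ₊₁ = dₖaₖ − mₖ, dₖ₊₁ = (n − mₖ₊₁²)/dₖ, aₖ₊₁ = ⌊(a₀+mₖ₊₁)/dₖ₊₁⌋:
  k=1: m=27, d=53, a=1
  k=2: m=26, d=2, a=26
  k=3: m=26, d=53, a=1
  k=4: m=27, d=1, a=54
d=1 and a=2a₀=54 at k=4, so the next step gives (m, d) = (27, 53) again — its k=1 value — and the period has length 4.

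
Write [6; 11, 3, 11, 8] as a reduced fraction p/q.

18959/3114

Fold from the inside: start with 8/1.
  11 + 1/8 = 89/8
  3 + 8/89 = 275/89
  11 + 89/275 = 3114/275
  6 + 275/3114 = 18959/3114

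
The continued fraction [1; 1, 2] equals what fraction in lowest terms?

Using pₖ = aₖpₖ₋₁ + pₖ₋₂ and qₖ = aₖqₖ₋₁ + qₖ₋₂:
  k=0: a=1, p=1, q=1
  k=1: a=1, p=2, q=1
  k=2: a=2, p=5, q=3

5/3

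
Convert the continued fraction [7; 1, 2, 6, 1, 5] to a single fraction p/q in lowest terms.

Fold from the inside: start with 5/1.
  1 + 1/5 = 6/5
  6 + 5/6 = 41/6
  2 + 6/41 = 88/41
  1 + 41/88 = 129/88
  7 + 88/129 = 991/129

991/129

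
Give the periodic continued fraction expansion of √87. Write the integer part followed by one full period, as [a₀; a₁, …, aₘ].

a₀ = ⌊√87⌋ = 9.

[9; 3, 18]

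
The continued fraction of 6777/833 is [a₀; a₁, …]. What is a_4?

2

6777 = 8·833 + 113   →  a_0 = 8
833 = 7·113 + 42   →  a_1 = 7
113 = 2·42 + 29   →  a_2 = 2
42 = 1·29 + 13   →  a_3 = 1
29 = 2·13 + 3   →  a_4 = 2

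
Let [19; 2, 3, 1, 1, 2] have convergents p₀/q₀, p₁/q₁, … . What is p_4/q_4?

311/16

Using pₖ = aₖpₖ₋₁ + pₖ₋₂, qₖ = aₖqₖ₋₁ + qₖ₋₂ (with p₋₁=1, p₋₂=0, q₋₁=0, q₋₂=1):
  k=0: a=19, p=19, q=1
  k=1: a=2, p=39, q=2
  k=2: a=3, p=136, q=7
  k=3: a=1, p=175, q=9
  k=4: a=1, p=311, q=16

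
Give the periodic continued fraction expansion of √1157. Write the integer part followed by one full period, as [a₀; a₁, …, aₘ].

[34; 68]

a₀ = ⌊√1157⌋ = 34.
With m₀=0, d₀=1 and mₖ₊₁ = dₖaₖ − mₖ, dₖ₊₁ = (n − mₖ₊₁²)/dₖ, aₖ₊₁ = ⌊(a₀+mₖ₊₁)/dₖ₊₁⌋:
  k=1: m=34, d=1, a=68
d=1 and a=2a₀=68 at k=1, so the next step gives (m, d) = (34, 1) again — its k=1 value — and the period has length 1.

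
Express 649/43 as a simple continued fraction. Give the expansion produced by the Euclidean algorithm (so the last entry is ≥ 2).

[15; 10, 1, 3]

649 = 15·43 + 4
43 = 10·4 + 3
4 = 1·3 + 1
3 = 3·1 + 0  (stop)
So 649/43 = [15; 10, 1, 3].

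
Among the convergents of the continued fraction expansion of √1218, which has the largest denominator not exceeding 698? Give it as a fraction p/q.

√1218 = [34; 1, 8, 1, 68, …] (period length 4).
Convergents:
  p_0/q_0 = 34/1
  p_1/q_1 = 35/1
  p_2/q_2 = 314/9
  p_3/q_3 = 349/10
  p_4/q_4 = 24046/689
  p_5/q_5 = 24395/699
q_4 = 689 ≤ 698 < 699 = q_5, so the answer is 24046/689.

24046/689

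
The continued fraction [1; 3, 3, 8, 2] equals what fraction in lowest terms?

Using pₖ = aₖpₖ₋₁ + pₖ₋₂ and qₖ = aₖqₖ₋₁ + qₖ₋₂:
  k=0: a=1, p=1, q=1
  k=1: a=3, p=4, q=3
  k=2: a=3, p=13, q=10
  k=3: a=8, p=108, q=83
  k=4: a=2, p=229, q=176

229/176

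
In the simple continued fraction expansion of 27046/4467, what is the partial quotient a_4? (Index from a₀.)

1

27046 = 6·4467 + 244   →  a_0 = 6
4467 = 18·244 + 75   →  a_1 = 18
244 = 3·75 + 19   →  a_2 = 3
75 = 3·19 + 18   →  a_3 = 3
19 = 1·18 + 1   →  a_4 = 1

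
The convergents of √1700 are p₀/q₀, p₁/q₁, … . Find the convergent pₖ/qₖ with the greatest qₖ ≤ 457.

√1700 = [41; 4, 3, 20, 3, 4, 82, …] (period length 6).
Convergents:
  p_0/q_0 = 41/1
  p_1/q_1 = 165/4
  p_2/q_2 = 536/13
  p_3/q_3 = 10885/264
  p_4/q_4 = 33191/805
q_3 = 264 ≤ 457 < 805 = q_4, so the answer is 10885/264.

10885/264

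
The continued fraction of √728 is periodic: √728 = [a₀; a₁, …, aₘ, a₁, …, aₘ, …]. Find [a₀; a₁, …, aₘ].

a₀ = ⌊√728⌋ = 26.
With m₀=0, d₀=1 and mₖ₊₁ = dₖaₖ − mₖ, dₖ₊₁ = (n − mₖ₊₁²)/dₖ, aₖ₊₁ = ⌊(a₀+mₖ₊₁)/dₖ₊₁⌋:
  k=1: m=26, d=52, a=1
  k=2: m=26, d=1, a=52
d=1 and a=2a₀=52 at k=2, so the next step gives (m, d) = (26, 52) again — its k=1 value — and the period has length 2.

[26; 1, 52]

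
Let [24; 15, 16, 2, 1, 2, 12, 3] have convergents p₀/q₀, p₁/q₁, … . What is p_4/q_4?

17761/738

Using pₖ = aₖpₖ₋₁ + pₖ₋₂, qₖ = aₖqₖ₋₁ + qₖ₋₂ (with p₋₁=1, p₋₂=0, q₋₁=0, q₋₂=1):
  k=0: a=24, p=24, q=1
  k=1: a=15, p=361, q=15
  k=2: a=16, p=5800, q=241
  k=3: a=2, p=11961, q=497
  k=4: a=1, p=17761, q=738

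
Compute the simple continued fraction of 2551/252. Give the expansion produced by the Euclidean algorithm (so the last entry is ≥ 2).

2551 = 10×252 + 31
252 = 8×31 + 4
31 = 7×4 + 3
4 = 1×3 + 1
3 = 3×1 + 0  (stop)
So 2551/252 = [10; 8, 7, 1, 3].

[10; 8, 7, 1, 3]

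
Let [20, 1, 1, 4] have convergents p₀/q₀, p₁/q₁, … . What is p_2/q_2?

41/2

Using pₖ = aₖpₖ₋₁ + pₖ₋₂, qₖ = aₖqₖ₋₁ + qₖ₋₂ (with p₋₁=1, p₋₂=0, q₋₁=0, q₋₂=1):
  k=0: a=20, p=20, q=1
  k=1: a=1, p=21, q=1
  k=2: a=1, p=41, q=2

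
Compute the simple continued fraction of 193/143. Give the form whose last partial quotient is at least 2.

193 = 1*143 + 50
143 = 2*50 + 43
50 = 1*43 + 7
43 = 6*7 + 1
7 = 7*1 + 0  (stop)
So 193/143 = [1; 2, 1, 6, 7].

[1; 2, 1, 6, 7]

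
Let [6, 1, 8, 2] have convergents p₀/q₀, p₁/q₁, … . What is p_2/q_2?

62/9

Using pₖ = aₖpₖ₋₁ + pₖ₋₂, qₖ = aₖqₖ₋₁ + qₖ₋₂ (with p₋₁=1, p₋₂=0, q₋₁=0, q₋₂=1):
  k=0: a=6, p=6, q=1
  k=1: a=1, p=7, q=1
  k=2: a=8, p=62, q=9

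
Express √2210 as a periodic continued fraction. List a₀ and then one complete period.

[47; 94]

a₀ = ⌊√2210⌋ = 47.
With m₀=0, d₀=1 and mₖ₊₁ = dₖaₖ − mₖ, dₖ₊₁ = (n − mₖ₊₁²)/dₖ, aₖ₊₁ = ⌊(a₀+mₖ₊₁)/dₖ₊₁⌋:
  k=1: m=47, d=1, a=94
d=1 and a=2a₀=94 at k=1, so the next step gives (m, d) = (47, 1) again — its k=1 value — and the period has length 1.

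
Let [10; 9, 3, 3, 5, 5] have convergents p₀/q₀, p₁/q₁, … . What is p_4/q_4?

Using pₖ = aₖpₖ₋₁ + pₖ₋₂, qₖ = aₖqₖ₋₁ + qₖ₋₂ (with p₋₁=1, p₋₂=0, q₋₁=0, q₋₂=1):
  k=0: a=10, p=10, q=1
  k=1: a=9, p=91, q=9
  k=2: a=3, p=283, q=28
  k=3: a=3, p=940, q=93
  k=4: a=5, p=4983, q=493

4983/493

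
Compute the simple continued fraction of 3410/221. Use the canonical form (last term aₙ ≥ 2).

3410 = 15·221 + 95
221 = 2·95 + 31
95 = 3·31 + 2
31 = 15·2 + 1
2 = 2·1 + 0  (stop)
So 3410/221 = [15; 2, 3, 15, 2].

[15; 2, 3, 15, 2]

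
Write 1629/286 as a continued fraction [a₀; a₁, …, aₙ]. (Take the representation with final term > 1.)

1629 = 5×286 + 199
286 = 1×199 + 87
199 = 2×87 + 25
87 = 3×25 + 12
25 = 2×12 + 1
12 = 12×1 + 0  (stop)
So 1629/286 = [5; 1, 2, 3, 2, 12].

[5; 1, 2, 3, 2, 12]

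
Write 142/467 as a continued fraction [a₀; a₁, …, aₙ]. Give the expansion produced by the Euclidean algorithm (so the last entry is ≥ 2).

[0; 3, 3, 2, 6, 3]

142 = 0×467 + 142
467 = 3×142 + 41
142 = 3×41 + 19
41 = 2×19 + 3
19 = 6×3 + 1
3 = 3×1 + 0  (stop)
So 142/467 = [0; 3, 3, 2, 6, 3].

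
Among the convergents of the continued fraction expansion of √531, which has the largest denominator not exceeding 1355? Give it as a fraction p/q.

24403/1059

√531 = [23; 23, 46, …] (period length 2).
Convergents:
  p_0/q_0 = 23/1
  p_1/q_1 = 530/23
  p_2/q_2 = 24403/1059
  p_3/q_3 = 561799/24380
q_2 = 1059 ≤ 1355 < 24380 = q_3, so the answer is 24403/1059.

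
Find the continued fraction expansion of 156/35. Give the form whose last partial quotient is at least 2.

[4; 2, 5, 3]

156 = 4·35 + 16
35 = 2·16 + 3
16 = 5·3 + 1
3 = 3·1 + 0  (stop)
So 156/35 = [4; 2, 5, 3].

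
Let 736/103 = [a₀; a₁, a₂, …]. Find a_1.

6

736 = 7·103 + 15   →  a_0 = 7
103 = 6·15 + 13   →  a_1 = 6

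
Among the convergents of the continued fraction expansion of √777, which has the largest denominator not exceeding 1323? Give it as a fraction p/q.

12460/447

√777 = [27; 1, 6, 1, 54, …] (period length 4).
Convergents:
  p_0/q_0 = 27/1
  p_1/q_1 = 28/1
  p_2/q_2 = 195/7
  p_3/q_3 = 223/8
  p_4/q_4 = 12237/439
  p_5/q_5 = 12460/447
  p_6/q_6 = 86997/3121
q_5 = 447 ≤ 1323 < 3121 = q_6, so the answer is 12460/447.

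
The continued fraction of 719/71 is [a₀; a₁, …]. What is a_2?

719 = 10·71 + 9   →  a_0 = 10
71 = 7·9 + 8   →  a_1 = 7
9 = 1·8 + 1   →  a_2 = 1

1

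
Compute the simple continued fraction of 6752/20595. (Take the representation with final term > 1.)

[0; 3, 19, 1, 11, 9, 3]

6752 = 0×20595 + 6752
20595 = 3×6752 + 339
6752 = 19×339 + 311
339 = 1×311 + 28
311 = 11×28 + 3
28 = 9×3 + 1
3 = 3×1 + 0  (stop)
So 6752/20595 = [0; 3, 19, 1, 11, 9, 3].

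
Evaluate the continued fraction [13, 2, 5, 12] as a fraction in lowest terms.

1803/134

Using pₖ = aₖpₖ₋₁ + pₖ₋₂ and qₖ = aₖqₖ₋₁ + qₖ₋₂:
  k=0: a=13, p=13, q=1
  k=1: a=2, p=27, q=2
  k=2: a=5, p=148, q=11
  k=3: a=12, p=1803, q=134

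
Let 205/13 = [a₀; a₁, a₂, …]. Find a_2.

3

205 = 15·13 + 10   →  a_0 = 15
13 = 1·10 + 3   →  a_1 = 1
10 = 3·3 + 1   →  a_2 = 3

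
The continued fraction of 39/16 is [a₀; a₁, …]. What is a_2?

39 = 2·16 + 7   →  a_0 = 2
16 = 2·7 + 2   →  a_1 = 2
7 = 3·2 + 1   →  a_2 = 3

3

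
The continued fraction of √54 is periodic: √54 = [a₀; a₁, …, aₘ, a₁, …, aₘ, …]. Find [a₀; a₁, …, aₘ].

a₀ = ⌊√54⌋ = 7.
With m₀=0, d₀=1 and mₖ₊₁ = dₖaₖ − mₖ, dₖ₊₁ = (n − mₖ₊₁²)/dₖ, aₖ₊₁ = ⌊(a₀+mₖ₊₁)/dₖ₊₁⌋:
  k=1: m=7, d=5, a=2
  k=2: m=3, d=9, a=1
  k=3: m=6, d=2, a=6
  k=4: m=6, d=9, a=1
  k=5: m=3, d=5, a=2
  k=6: m=7, d=1, a=14
d=1 and a=2a₀=14 at k=6, so the next step gives (m, d) = (7, 5) again — its k=1 value — and the period has length 6.

[7; 2, 1, 6, 1, 2, 14]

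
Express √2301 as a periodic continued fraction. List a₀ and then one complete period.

a₀ = ⌊√2301⌋ = 47.

[47; 1, 30, 1, 94]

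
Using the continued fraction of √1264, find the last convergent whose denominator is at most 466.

12799/360

√1264 = [35; 1, 1, 4, 4, 4, 1, 1, 70, …] (period length 8).
Convergents:
  p_0/q_0 = 35/1
  p_1/q_1 = 36/1
  p_2/q_2 = 71/2
  p_3/q_3 = 320/9
  p_4/q_4 = 1351/38
  p_5/q_5 = 5724/161
  p_6/q_6 = 7075/199
  p_7/q_7 = 12799/360
  p_8/q_8 = 903005/25399
q_7 = 360 ≤ 466 < 25399 = q_8, so the answer is 12799/360.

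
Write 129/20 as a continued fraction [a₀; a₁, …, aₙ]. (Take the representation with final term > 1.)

129 = 6*20 + 9
20 = 2*9 + 2
9 = 4*2 + 1
2 = 2*1 + 0  (stop)
So 129/20 = [6; 2, 4, 2].

[6; 2, 4, 2]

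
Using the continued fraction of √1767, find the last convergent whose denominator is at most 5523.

√1767 = [42; 28, 84, …] (period length 2).
Convergents:
  p_0/q_0 = 42/1
  p_1/q_1 = 1177/28
  p_2/q_2 = 98910/2353
  p_3/q_3 = 2770657/65912
q_2 = 2353 ≤ 5523 < 65912 = q_3, so the answer is 98910/2353.

98910/2353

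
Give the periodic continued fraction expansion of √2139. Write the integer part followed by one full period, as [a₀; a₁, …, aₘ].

[46; 4, 92]

a₀ = ⌊√2139⌋ = 46.
With m₀=0, d₀=1 and mₖ₊₁ = dₖaₖ − mₖ, dₖ₊₁ = (n − mₖ₊₁²)/dₖ, aₖ₊₁ = ⌊(a₀+mₖ₊₁)/dₖ₊₁⌋:
  k=1: m=46, d=23, a=4
  k=2: m=46, d=1, a=92
d=1 and a=2a₀=92 at k=2, so the next step gives (m, d) = (46, 23) again — its k=1 value — and the period has length 2.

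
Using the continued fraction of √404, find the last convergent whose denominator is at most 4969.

√404 = [20; 10, 40, …] (period length 2).
Convergents:
  p_0/q_0 = 20/1
  p_1/q_1 = 201/10
  p_2/q_2 = 8060/401
  p_3/q_3 = 80801/4020
  p_4/q_4 = 3240100/161201
q_3 = 4020 ≤ 4969 < 161201 = q_4, so the answer is 80801/4020.

80801/4020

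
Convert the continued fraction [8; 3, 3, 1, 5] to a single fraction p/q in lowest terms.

Fold from the inside: start with 5/1.
  1 + 1/5 = 6/5
  3 + 5/6 = 23/6
  3 + 6/23 = 75/23
  8 + 23/75 = 623/75

623/75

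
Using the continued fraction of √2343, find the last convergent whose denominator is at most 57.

2033/42

√2343 = [48; 2, 2, 8, 2, 2, 96, …] (period length 6).
Convergents:
  p_0/q_0 = 48/1
  p_1/q_1 = 97/2
  p_2/q_2 = 242/5
  p_3/q_3 = 2033/42
  p_4/q_4 = 4308/89
q_3 = 42 ≤ 57 < 89 = q_4, so the answer is 2033/42.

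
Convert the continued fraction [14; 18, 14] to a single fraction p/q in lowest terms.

3556/253

Fold from the inside: start with 14/1.
  18 + 1/14 = 253/14
  14 + 14/253 = 3556/253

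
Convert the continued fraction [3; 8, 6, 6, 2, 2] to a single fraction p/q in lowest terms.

Fold from the inside: start with 2/1.
  2 + 1/2 = 5/2
  6 + 2/5 = 32/5
  6 + 5/32 = 197/32
  8 + 32/197 = 1608/197
  3 + 197/1608 = 5021/1608

5021/1608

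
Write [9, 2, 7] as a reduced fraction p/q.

Using pₖ = aₖpₖ₋₁ + pₖ₋₂ and qₖ = aₖqₖ₋₁ + qₖ₋₂:
  k=0: a=9, p=9, q=1
  k=1: a=2, p=19, q=2
  k=2: a=7, p=142, q=15

142/15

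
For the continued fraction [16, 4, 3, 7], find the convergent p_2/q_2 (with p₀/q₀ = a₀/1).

211/13

Using pₖ = aₖpₖ₋₁ + pₖ₋₂, qₖ = aₖqₖ₋₁ + qₖ₋₂ (with p₋₁=1, p₋₂=0, q₋₁=0, q₋₂=1):
  k=0: a=16, p=16, q=1
  k=1: a=4, p=65, q=4
  k=2: a=3, p=211, q=13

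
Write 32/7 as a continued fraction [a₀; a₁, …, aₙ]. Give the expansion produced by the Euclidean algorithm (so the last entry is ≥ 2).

[4; 1, 1, 3]

32 = 4·7 + 4
7 = 1·4 + 3
4 = 1·3 + 1
3 = 3·1 + 0  (stop)
So 32/7 = [4; 1, 1, 3].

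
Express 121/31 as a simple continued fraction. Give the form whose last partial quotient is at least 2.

[3; 1, 9, 3]

121 = 3*31 + 28
31 = 1*28 + 3
28 = 9*3 + 1
3 = 3*1 + 0  (stop)
So 121/31 = [3; 1, 9, 3].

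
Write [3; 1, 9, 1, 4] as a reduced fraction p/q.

211/54

Fold from the inside: start with 4/1.
  1 + 1/4 = 5/4
  9 + 4/5 = 49/5
  1 + 5/49 = 54/49
  3 + 49/54 = 211/54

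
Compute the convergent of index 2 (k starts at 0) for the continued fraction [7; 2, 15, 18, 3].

232/31

Using pₖ = aₖpₖ₋₁ + pₖ₋₂, qₖ = aₖqₖ₋₁ + qₖ₋₂ (with p₋₁=1, p₋₂=0, q₋₁=0, q₋₂=1):
  k=0: a=7, p=7, q=1
  k=1: a=2, p=15, q=2
  k=2: a=15, p=232, q=31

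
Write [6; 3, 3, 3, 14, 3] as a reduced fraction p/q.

Using pₖ = aₖpₖ₋₁ + pₖ₋₂ and qₖ = aₖqₖ₋₁ + qₖ₋₂:
  k=0: a=6, p=6, q=1
  k=1: a=3, p=19, q=3
  k=2: a=3, p=63, q=10
  k=3: a=3, p=208, q=33
  k=4: a=14, p=2975, q=472
  k=5: a=3, p=9133, q=1449

9133/1449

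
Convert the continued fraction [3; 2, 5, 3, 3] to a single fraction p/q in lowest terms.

Fold from the inside: start with 3/1.
  3 + 1/3 = 10/3
  5 + 3/10 = 53/10
  2 + 10/53 = 116/53
  3 + 53/116 = 401/116

401/116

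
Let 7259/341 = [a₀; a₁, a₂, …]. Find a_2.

2

7259 = 21·341 + 98   →  a_0 = 21
341 = 3·98 + 47   →  a_1 = 3
98 = 2·47 + 4   →  a_2 = 2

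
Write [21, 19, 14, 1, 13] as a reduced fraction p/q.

83894/3985

Fold from the inside: start with 13/1.
  1 + 1/13 = 14/13
  14 + 13/14 = 209/14
  19 + 14/209 = 3985/209
  21 + 209/3985 = 83894/3985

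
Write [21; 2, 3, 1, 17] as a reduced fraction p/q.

3431/160

Using pₖ = aₖpₖ₋₁ + pₖ₋₂ and qₖ = aₖqₖ₋₁ + qₖ₋₂:
  k=0: a=21, p=21, q=1
  k=1: a=2, p=43, q=2
  k=2: a=3, p=150, q=7
  k=3: a=1, p=193, q=9
  k=4: a=17, p=3431, q=160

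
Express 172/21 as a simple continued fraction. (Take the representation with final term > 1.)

172 = 8·21 + 4
21 = 5·4 + 1
4 = 4·1 + 0  (stop)
So 172/21 = [8; 5, 4].

[8; 5, 4]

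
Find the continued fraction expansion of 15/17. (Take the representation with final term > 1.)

[0; 1, 7, 2]

15 = 0*17 + 15
17 = 1*15 + 2
15 = 7*2 + 1
2 = 2*1 + 0  (stop)
So 15/17 = [0; 1, 7, 2].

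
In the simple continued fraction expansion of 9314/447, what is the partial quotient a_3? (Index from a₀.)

8

9314 = 20·447 + 374   →  a_0 = 20
447 = 1·374 + 73   →  a_1 = 1
374 = 5·73 + 9   →  a_2 = 5
73 = 8·9 + 1   →  a_3 = 8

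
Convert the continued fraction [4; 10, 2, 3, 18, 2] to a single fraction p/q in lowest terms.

11235/2743

Fold from the inside: start with 2/1.
  18 + 1/2 = 37/2
  3 + 2/37 = 113/37
  2 + 37/113 = 263/113
  10 + 113/263 = 2743/263
  4 + 263/2743 = 11235/2743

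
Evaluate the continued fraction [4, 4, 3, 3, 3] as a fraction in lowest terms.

601/142

Using pₖ = aₖpₖ₋₁ + pₖ₋₂ and qₖ = aₖqₖ₋₁ + qₖ₋₂:
  k=0: a=4, p=4, q=1
  k=1: a=4, p=17, q=4
  k=2: a=3, p=55, q=13
  k=3: a=3, p=182, q=43
  k=4: a=3, p=601, q=142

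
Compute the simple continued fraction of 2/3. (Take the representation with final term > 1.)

2 = 0*3 + 2
3 = 1*2 + 1
2 = 2*1 + 0  (stop)
So 2/3 = [0; 1, 2].

[0; 1, 2]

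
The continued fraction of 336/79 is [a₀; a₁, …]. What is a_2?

1

336 = 4·79 + 20   →  a_0 = 4
79 = 3·20 + 19   →  a_1 = 3
20 = 1·19 + 1   →  a_2 = 1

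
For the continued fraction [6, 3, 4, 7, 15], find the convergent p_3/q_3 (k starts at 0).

Using pₖ = aₖpₖ₋₁ + pₖ₋₂, qₖ = aₖqₖ₋₁ + qₖ₋₂ (with p₋₁=1, p₋₂=0, q₋₁=0, q₋₂=1):
  k=0: a=6, p=6, q=1
  k=1: a=3, p=19, q=3
  k=2: a=4, p=82, q=13
  k=3: a=7, p=593, q=94

593/94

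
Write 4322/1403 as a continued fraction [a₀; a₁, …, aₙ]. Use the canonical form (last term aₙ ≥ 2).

4322 = 3·1403 + 113
1403 = 12·113 + 47
113 = 2·47 + 19
47 = 2·19 + 9
19 = 2·9 + 1
9 = 9·1 + 0  (stop)
So 4322/1403 = [3; 12, 2, 2, 2, 9].

[3; 12, 2, 2, 2, 9]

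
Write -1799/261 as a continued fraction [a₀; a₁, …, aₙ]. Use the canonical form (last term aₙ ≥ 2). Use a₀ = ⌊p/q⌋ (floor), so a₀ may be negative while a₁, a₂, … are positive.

-1799 = -7·261 + 28
261 = 9·28 + 9
28 = 3·9 + 1
9 = 9·1 + 0  (stop)
So -1799/261 = [-7; 9, 3, 9].

[-7; 9, 3, 9]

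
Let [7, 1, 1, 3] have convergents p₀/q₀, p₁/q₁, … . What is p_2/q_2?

15/2

Using pₖ = aₖpₖ₋₁ + pₖ₋₂, qₖ = aₖqₖ₋₁ + qₖ₋₂ (with p₋₁=1, p₋₂=0, q₋₁=0, q₋₂=1):
  k=0: a=7, p=7, q=1
  k=1: a=1, p=8, q=1
  k=2: a=1, p=15, q=2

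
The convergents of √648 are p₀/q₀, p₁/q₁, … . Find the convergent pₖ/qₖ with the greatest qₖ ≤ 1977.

√648 = [25; 2, 5, 6, 5, 2, 50, …] (period length 6).
Convergents:
  p_0/q_0 = 25/1
  p_1/q_1 = 51/2
  p_2/q_2 = 280/11
  p_3/q_3 = 1731/68
  p_4/q_4 = 8935/351
  p_5/q_5 = 19601/770
  p_6/q_6 = 988985/38851
q_5 = 770 ≤ 1977 < 38851 = q_6, so the answer is 19601/770.

19601/770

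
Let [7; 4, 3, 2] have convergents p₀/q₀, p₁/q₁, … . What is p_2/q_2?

Using pₖ = aₖpₖ₋₁ + pₖ₋₂, qₖ = aₖqₖ₋₁ + qₖ₋₂ (with p₋₁=1, p₋₂=0, q₋₁=0, q₋₂=1):
  k=0: a=7, p=7, q=1
  k=1: a=4, p=29, q=4
  k=2: a=3, p=94, q=13

94/13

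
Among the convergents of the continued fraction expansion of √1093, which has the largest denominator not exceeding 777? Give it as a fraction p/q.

18018/545

√1093 = [33; 16, 1, 1, 16, 66, …] (period length 5).
Convergents:
  p_0/q_0 = 33/1
  p_1/q_1 = 529/16
  p_2/q_2 = 562/17
  p_3/q_3 = 1091/33
  p_4/q_4 = 18018/545
  p_5/q_5 = 1190279/36003
q_4 = 545 ≤ 777 < 36003 = q_5, so the answer is 18018/545.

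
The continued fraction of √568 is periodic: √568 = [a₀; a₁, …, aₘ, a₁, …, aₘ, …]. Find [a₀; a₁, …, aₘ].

[23; 1, 4, 1, 46]

a₀ = ⌊√568⌋ = 23.
With m₀=0, d₀=1 and mₖ₊₁ = dₖaₖ − mₖ, dₖ₊₁ = (n − mₖ₊₁²)/dₖ, aₖ₊₁ = ⌊(a₀+mₖ₊₁)/dₖ₊₁⌋:
  k=1: m=23, d=39, a=1
  k=2: m=16, d=8, a=4
  k=3: m=16, d=39, a=1
  k=4: m=23, d=1, a=46
d=1 and a=2a₀=46 at k=4, so the next step gives (m, d) = (23, 39) again — its k=1 value — and the period has length 4.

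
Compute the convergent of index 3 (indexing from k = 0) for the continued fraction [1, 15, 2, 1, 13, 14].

Using pₖ = aₖpₖ₋₁ + pₖ₋₂, qₖ = aₖqₖ₋₁ + qₖ₋₂ (with p₋₁=1, p₋₂=0, q₋₁=0, q₋₂=1):
  k=0: a=1, p=1, q=1
  k=1: a=15, p=16, q=15
  k=2: a=2, p=33, q=31
  k=3: a=1, p=49, q=46

49/46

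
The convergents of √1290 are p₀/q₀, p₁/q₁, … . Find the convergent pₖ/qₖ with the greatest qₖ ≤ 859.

√1290 = [35; 1, 10, 1, 70, …] (period length 4).
Convergents:
  p_0/q_0 = 35/1
  p_1/q_1 = 36/1
  p_2/q_2 = 395/11
  p_3/q_3 = 431/12
  p_4/q_4 = 30565/851
  p_5/q_5 = 30996/863
q_4 = 851 ≤ 859 < 863 = q_5, so the answer is 30565/851.

30565/851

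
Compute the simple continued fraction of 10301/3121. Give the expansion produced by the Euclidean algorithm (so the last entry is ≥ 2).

10301 = 3·3121 + 938
3121 = 3·938 + 307
938 = 3·307 + 17
307 = 18·17 + 1
17 = 17·1 + 0  (stop)
So 10301/3121 = [3; 3, 3, 18, 17].

[3; 3, 3, 18, 17]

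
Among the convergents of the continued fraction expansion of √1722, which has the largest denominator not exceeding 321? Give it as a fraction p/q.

6847/165

√1722 = [41; 2, 82, …] (period length 2).
Convergents:
  p_0/q_0 = 41/1
  p_1/q_1 = 83/2
  p_2/q_2 = 6847/165
  p_3/q_3 = 13777/332
q_2 = 165 ≤ 321 < 332 = q_3, so the answer is 6847/165.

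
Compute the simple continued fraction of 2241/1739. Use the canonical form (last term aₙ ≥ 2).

[1; 3, 2, 6, 2, 8, 2]

2241 = 1*1739 + 502
1739 = 3*502 + 233
502 = 2*233 + 36
233 = 6*36 + 17
36 = 2*17 + 2
17 = 8*2 + 1
2 = 2*1 + 0  (stop)
So 2241/1739 = [1; 3, 2, 6, 2, 8, 2].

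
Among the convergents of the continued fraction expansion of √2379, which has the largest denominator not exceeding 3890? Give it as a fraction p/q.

188808/3871

√2379 = [48; 1, 3, 2, 3, 1, 96, …] (period length 6).
Convergents:
  p_0/q_0 = 48/1
  p_1/q_1 = 49/1
  p_2/q_2 = 195/4
  p_3/q_3 = 439/9
  p_4/q_4 = 1512/31
  p_5/q_5 = 1951/40
  p_6/q_6 = 188808/3871
  p_7/q_7 = 190759/3911
q_6 = 3871 ≤ 3890 < 3911 = q_7, so the answer is 188808/3871.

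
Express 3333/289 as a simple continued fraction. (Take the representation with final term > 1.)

[11; 1, 1, 7, 9, 2]

3333 = 11×289 + 154
289 = 1×154 + 135
154 = 1×135 + 19
135 = 7×19 + 2
19 = 9×2 + 1
2 = 2×1 + 0  (stop)
So 3333/289 = [11; 1, 1, 7, 9, 2].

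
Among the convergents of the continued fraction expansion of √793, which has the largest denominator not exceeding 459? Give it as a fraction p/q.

4393/156

√793 = [28; 6, 4, 6, 56, …] (period length 4).
Convergents:
  p_0/q_0 = 28/1
  p_1/q_1 = 169/6
  p_2/q_2 = 704/25
  p_3/q_3 = 4393/156
  p_4/q_4 = 246712/8761
q_3 = 156 ≤ 459 < 8761 = q_4, so the answer is 4393/156.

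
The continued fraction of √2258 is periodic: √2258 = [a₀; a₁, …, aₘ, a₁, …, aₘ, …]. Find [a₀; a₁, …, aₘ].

a₀ = ⌊√2258⌋ = 47.
With m₀=0, d₀=1 and mₖ₊₁ = dₖaₖ − mₖ, dₖ₊₁ = (n − mₖ₊₁²)/dₖ, aₖ₊₁ = ⌊(a₀+mₖ₊₁)/dₖ₊₁⌋:
  k=1: m=47, d=49, a=1
  k=2: m=2, d=46, a=1
  k=3: m=44, d=7, a=13
  k=4: m=47, d=7, a=13
  k=5: m=44, d=46, a=1
  k=6: m=2, d=49, a=1
  k=7: m=47, d=1, a=94
d=1 and a=2a₀=94 at k=7, so the next step gives (m, d) = (47, 49) again — its k=1 value — and the period has length 7.

[47; 1, 1, 13, 13, 1, 1, 94]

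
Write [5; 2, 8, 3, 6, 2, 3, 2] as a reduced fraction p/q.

31358/5731

Fold from the inside: start with 2/1.
  3 + 1/2 = 7/2
  2 + 2/7 = 16/7
  6 + 7/16 = 103/16
  3 + 16/103 = 325/103
  8 + 103/325 = 2703/325
  2 + 325/2703 = 5731/2703
  5 + 2703/5731 = 31358/5731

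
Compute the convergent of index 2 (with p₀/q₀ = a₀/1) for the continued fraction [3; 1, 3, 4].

15/4

Using pₖ = aₖpₖ₋₁ + pₖ₋₂, qₖ = aₖqₖ₋₁ + qₖ₋₂ (with p₋₁=1, p₋₂=0, q₋₁=0, q₋₂=1):
  k=0: a=3, p=3, q=1
  k=1: a=1, p=4, q=1
  k=2: a=3, p=15, q=4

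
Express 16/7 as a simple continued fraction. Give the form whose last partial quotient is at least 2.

16 = 2*7 + 2
7 = 3*2 + 1
2 = 2*1 + 0  (stop)
So 16/7 = [2; 3, 2].

[2; 3, 2]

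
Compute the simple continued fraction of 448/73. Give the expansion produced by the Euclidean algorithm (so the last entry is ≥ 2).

448 = 6·73 + 10
73 = 7·10 + 3
10 = 3·3 + 1
3 = 3·1 + 0  (stop)
So 448/73 = [6; 7, 3, 3].

[6; 7, 3, 3]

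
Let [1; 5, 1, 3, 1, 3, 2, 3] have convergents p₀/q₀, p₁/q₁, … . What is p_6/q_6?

292/249

Using pₖ = aₖpₖ₋₁ + pₖ₋₂, qₖ = aₖqₖ₋₁ + qₖ₋₂ (with p₋₁=1, p₋₂=0, q₋₁=0, q₋₂=1):
  k=0: a=1, p=1, q=1
  k=1: a=5, p=6, q=5
  k=2: a=1, p=7, q=6
  k=3: a=3, p=27, q=23
  k=4: a=1, p=34, q=29
  k=5: a=3, p=129, q=110
  k=6: a=2, p=292, q=249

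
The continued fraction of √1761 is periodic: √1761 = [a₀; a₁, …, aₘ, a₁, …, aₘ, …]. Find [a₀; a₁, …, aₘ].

a₀ = ⌊√1761⌋ = 41.
With m₀=0, d₀=1 and mₖ₊₁ = dₖaₖ − mₖ, dₖ₊₁ = (n − mₖ₊₁²)/dₖ, aₖ₊₁ = ⌊(a₀+mₖ₊₁)/dₖ₊₁⌋:
  k=1: m=41, d=80, a=1
  k=2: m=39, d=3, a=26
  k=3: m=39, d=80, a=1
  k=4: m=41, d=1, a=82
d=1 and a=2a₀=82 at k=4, so the next step gives (m, d) = (41, 80) again — its k=1 value — and the period has length 4.

[41; 1, 26, 1, 82]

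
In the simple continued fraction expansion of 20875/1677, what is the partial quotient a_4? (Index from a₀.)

20875 = 12·1677 + 751   →  a_0 = 12
1677 = 2·751 + 175   →  a_1 = 2
751 = 4·175 + 51   →  a_2 = 4
175 = 3·51 + 22   →  a_3 = 3
51 = 2·22 + 7   →  a_4 = 2

2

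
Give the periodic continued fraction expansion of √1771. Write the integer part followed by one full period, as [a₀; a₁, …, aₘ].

[42; 12, 84]

a₀ = ⌊√1771⌋ = 42.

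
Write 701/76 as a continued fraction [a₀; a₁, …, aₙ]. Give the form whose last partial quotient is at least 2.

[9; 4, 2, 8]

701 = 9*76 + 17
76 = 4*17 + 8
17 = 2*8 + 1
8 = 8*1 + 0  (stop)
So 701/76 = [9; 4, 2, 8].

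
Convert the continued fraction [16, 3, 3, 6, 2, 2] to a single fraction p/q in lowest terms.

Fold from the inside: start with 2/1.
  2 + 1/2 = 5/2
  6 + 2/5 = 32/5
  3 + 5/32 = 101/32
  3 + 32/101 = 335/101
  16 + 101/335 = 5461/335

5461/335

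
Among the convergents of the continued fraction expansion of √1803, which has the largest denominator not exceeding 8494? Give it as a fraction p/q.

203137/4784

√1803 = [42; 2, 6, 28, 6, 2, 84, …] (period length 6).
Convergents:
  p_0/q_0 = 42/1
  p_1/q_1 = 85/2
  p_2/q_2 = 552/13
  p_3/q_3 = 15541/366
  p_4/q_4 = 93798/2209
  p_5/q_5 = 203137/4784
  p_6/q_6 = 17157306/404065
q_5 = 4784 ≤ 8494 < 404065 = q_6, so the answer is 203137/4784.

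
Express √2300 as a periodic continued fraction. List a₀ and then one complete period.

[47; 1, 22, 1, 94]

a₀ = ⌊√2300⌋ = 47.
With m₀=0, d₀=1 and mₖ₊₁ = dₖaₖ − mₖ, dₖ₊₁ = (n − mₖ₊₁²)/dₖ, aₖ₊₁ = ⌊(a₀+mₖ₊₁)/dₖ₊₁⌋:
  k=1: m=47, d=91, a=1
  k=2: m=44, d=4, a=22
  k=3: m=44, d=91, a=1
  k=4: m=47, d=1, a=94
d=1 and a=2a₀=94 at k=4, so the next step gives (m, d) = (47, 91) again — its k=1 value — and the period has length 4.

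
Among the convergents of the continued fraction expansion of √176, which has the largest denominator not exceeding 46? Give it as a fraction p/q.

199/15

√176 = [13; 3, 1, 3, 26, …] (period length 4).
Convergents:
  p_0/q_0 = 13/1
  p_1/q_1 = 40/3
  p_2/q_2 = 53/4
  p_3/q_3 = 199/15
  p_4/q_4 = 5227/394
q_3 = 15 ≤ 46 < 394 = q_4, so the answer is 199/15.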